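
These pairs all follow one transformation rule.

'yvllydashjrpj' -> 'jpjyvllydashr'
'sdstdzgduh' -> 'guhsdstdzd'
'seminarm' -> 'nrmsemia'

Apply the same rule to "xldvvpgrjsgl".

The transformation: move the last 3 characters to the front (rotate right by 3), then swap the first and last characters.
For "xldvvpgrjsgl", step one produces "sglxldvvpgrj"; step two turns that into "jglxldvvpgrs".
(Check on "seminarm": → "armsemin" → "nrmsemia" ✓)

jglxldvvpgrs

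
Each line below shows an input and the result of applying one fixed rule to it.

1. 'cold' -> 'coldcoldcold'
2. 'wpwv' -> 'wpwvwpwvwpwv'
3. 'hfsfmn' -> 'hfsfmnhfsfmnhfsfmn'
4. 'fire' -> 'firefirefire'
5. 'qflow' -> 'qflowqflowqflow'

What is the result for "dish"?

dishdishdish

The transformation: write the whole string 3 times in a row.
"dish" → "dishdishdish".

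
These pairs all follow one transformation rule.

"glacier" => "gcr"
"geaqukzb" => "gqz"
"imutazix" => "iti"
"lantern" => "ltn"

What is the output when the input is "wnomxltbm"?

wmt

Each output is the input with this applied: keep one character in every 3, starting at position 1 (positions 1st, 4th, 7th, ...).
Applying that to "wnomxltbm" gives "wmt".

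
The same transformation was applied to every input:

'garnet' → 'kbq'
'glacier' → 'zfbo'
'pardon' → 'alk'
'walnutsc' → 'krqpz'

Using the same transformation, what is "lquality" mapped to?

Rule — shift every letter 3 places backward in the alphabet (wrapping around), then delete the first 3 characters.
For "lquality", step one produces "inrxifqv"; step two turns that into "xifqv".
(Check on "garnet": → "dxokbq" → "kbq" ✓)

xifqv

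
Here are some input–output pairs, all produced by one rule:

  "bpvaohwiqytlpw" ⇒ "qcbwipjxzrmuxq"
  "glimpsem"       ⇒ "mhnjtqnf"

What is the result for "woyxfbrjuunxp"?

pxyzcgksvvyoq

In each case the input is transformed by: swap each adjacent pair of characters (1↔2, 3↔4, ...), then shift every letter 1 place forward in the alphabet (wrapping around).
Applying both steps to "woyxfbrjuunxp": "owxybfjruuxnp", then "pxyzcgksvvyoq".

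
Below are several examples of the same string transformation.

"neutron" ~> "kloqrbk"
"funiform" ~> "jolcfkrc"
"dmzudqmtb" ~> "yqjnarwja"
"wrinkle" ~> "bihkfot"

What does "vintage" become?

The transformation: reverse the string, then shift every letter 3 places backward in the alphabet (wrapping around).
Working it through for "vintage": intermediate "egatniv", final "bdxqkfs".
(Check on "wrinkle": → "elknirw" → "bihkfot" ✓)

bdxqkfs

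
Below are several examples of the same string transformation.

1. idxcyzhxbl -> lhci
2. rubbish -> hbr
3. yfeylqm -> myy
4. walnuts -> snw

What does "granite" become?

Rule — reverse the string, then keep one character in every 3, starting at position 1 (positions 1st, 4th, 7th, ...).
Working it through for "granite": intermediate "etinarg", final "eng".

eng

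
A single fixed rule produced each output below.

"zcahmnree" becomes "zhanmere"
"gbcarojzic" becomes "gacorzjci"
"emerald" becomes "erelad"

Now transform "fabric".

The rule is to swap each adjacent pair of characters (1↔2, 3↔4, ...), then delete the first character.
For "fabric", step one produces "afrbci"; step two turns that into "frbci".

frbci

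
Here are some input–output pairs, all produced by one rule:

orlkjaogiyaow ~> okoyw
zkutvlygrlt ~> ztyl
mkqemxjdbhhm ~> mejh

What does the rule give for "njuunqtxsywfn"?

The rule is to keep one character in every 3, starting at position 1 (positions 1st, 4th, 7th, ...).
Doing the same to "njuunqtxsywfn": "nutyn".

nutyn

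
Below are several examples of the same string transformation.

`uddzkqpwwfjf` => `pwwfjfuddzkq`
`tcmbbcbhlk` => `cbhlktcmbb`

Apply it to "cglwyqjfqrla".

The rule is to swap the front and back halves of the string.
Doing the same to "cglwyqjfqrla": "jfqrlacglwyq".

jfqrlacglwyq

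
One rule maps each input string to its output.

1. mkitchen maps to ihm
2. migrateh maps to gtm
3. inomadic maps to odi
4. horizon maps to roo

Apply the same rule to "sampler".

Rule — move the first 2 characters to the end (rotate left by 2), then keep one character in every 3, starting at position 1 (positions 1st, 4th, 7th, ...).
Working it through for "sampler": intermediate "mplersa", final "mea".
(Check on "horizon": → "rizonho" → "roo" ✓)

mea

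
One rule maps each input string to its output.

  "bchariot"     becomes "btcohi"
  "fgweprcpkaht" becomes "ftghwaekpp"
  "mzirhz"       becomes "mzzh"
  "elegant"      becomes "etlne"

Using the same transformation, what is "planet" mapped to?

In each case the input is transformed by: take characters alternately from the front and the back (1st, last, 2nd, 2nd-last, ...), then delete the last 2 characters.
Working it through for "planet": intermediate "ptlean", final "ptle".

ptle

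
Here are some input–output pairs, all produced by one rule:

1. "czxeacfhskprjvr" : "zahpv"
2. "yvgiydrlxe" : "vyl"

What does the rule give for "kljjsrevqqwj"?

lsvw

Rule — keep one character in every 3, starting at position 2 (positions 2nd, 5th, 8th, ...).
Applying that to "kljjsrevqqwj" gives "lsvw".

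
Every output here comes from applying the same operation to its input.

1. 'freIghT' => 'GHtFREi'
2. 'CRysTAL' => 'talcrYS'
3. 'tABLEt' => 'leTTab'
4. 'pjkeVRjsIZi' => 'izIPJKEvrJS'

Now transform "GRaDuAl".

What's happening: move the last 3 characters to the front (rotate right by 3), then flip the case of every letter.
For "GRaDuAl", step one produces "uAlGRaD"; step two turns that into "UaLgrAd".
(Check on "freIghT": → "ghTfreI" → "GHtFREi" ✓)

UaLgrAd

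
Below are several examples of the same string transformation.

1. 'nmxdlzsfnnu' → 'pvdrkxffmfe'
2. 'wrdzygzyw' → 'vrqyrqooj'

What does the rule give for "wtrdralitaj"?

jvjsdalsbol

Each output is the input with this applied: move the first 2 characters to the end (rotate left by 2), then shift every letter 8 places backward in the alphabet (wrapping around).
Applying both steps to "wtrdralitaj": "rdralitajwt", then "jvjsdalsbol".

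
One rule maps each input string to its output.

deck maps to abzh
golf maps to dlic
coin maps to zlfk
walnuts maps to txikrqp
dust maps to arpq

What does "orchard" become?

lozexoa

Each output is the input with this applied: shift every letter 3 places backward in the alphabet (wrapping around).
"orchard" → "lozexoa".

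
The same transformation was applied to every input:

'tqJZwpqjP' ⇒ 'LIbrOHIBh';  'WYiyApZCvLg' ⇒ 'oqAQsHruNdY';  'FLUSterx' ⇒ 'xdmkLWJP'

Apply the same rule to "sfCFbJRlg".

The pattern: shift every letter 8 places backward in the alphabet (wrapping around), then flip the case of every letter.
On "sfCFbJRlg" that produces "KXuxTbjDY".

KXuxTbjDY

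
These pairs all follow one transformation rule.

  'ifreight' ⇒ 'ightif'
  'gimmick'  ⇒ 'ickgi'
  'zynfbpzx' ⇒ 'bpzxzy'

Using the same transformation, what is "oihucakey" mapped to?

In each case the input is transformed by: move the first 2 characters to the end (rotate left by 2), then delete the first 2 characters.
On "oihucakey": the first step gives "hucakeyoi", and the second then gives "cakeyoi".

cakeyoi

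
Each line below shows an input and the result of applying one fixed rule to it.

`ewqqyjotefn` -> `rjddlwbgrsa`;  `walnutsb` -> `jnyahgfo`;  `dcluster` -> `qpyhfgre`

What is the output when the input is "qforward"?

dsbejneq

What's happening: shift every letter 13 places forward in the alphabet (wrapping around) — i.e. ROT13.
So "qforward" becomes "dsbejneq".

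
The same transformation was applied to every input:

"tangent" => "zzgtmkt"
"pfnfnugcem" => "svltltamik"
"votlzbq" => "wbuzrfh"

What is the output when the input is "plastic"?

ivrgyzo

The pattern: shift every letter 6 places forward in the alphabet (wrapping around), then move the last character to the front.
On "plastic": the first step gives "vrgyzoi", and the second then gives "ivrgyzo".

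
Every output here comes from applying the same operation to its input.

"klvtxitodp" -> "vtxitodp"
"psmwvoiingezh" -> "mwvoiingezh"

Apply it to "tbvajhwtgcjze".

Looking at the pairs, the operation is to delete the first 2 characters.
Applying that to "tbvajhwtgcjze" gives "vajhwtgcjze".

vajhwtgcjze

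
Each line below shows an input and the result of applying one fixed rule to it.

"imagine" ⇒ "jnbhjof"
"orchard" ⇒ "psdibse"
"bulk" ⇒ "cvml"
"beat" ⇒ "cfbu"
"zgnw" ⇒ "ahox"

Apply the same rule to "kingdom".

ljohepn

What's happening: shift every letter 1 place forward in the alphabet (wrapping around).
For "kingdom" the result is "ljohepn".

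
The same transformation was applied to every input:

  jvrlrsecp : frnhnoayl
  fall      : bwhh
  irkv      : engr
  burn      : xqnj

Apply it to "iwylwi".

In each case the input is transformed by: shift every letter 4 places backward in the alphabet (wrapping around).
"iwylwi" → "esuhse".

esuhse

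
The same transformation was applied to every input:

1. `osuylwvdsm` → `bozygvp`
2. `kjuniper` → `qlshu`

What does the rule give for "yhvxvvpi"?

The rule is to shift every letter 3 places forward in the alphabet (wrapping around), then delete the first 3 characters.
"yhvxvvpi" → "bkyayysl" → "ayysl".

ayysl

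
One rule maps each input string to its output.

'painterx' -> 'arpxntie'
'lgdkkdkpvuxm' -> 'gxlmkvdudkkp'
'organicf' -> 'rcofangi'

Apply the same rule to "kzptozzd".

In each case the input is transformed by: swap each adjacent pair of characters (1↔2, 3↔4, ...), then take characters alternately from the front and the back (1st, last, 2nd, 2nd-last, ...).
On "kzptozzd": the first step gives "zktpzodz", and the second then gives "zzkdtopz".
(Check on "organicf": → "roaginfc" → "rcofangi" ✓)

zzkdtopz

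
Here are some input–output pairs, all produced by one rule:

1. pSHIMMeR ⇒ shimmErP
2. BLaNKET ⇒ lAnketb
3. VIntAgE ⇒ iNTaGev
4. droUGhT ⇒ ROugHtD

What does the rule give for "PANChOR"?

The transformation: flip the case of every letter, then move the first character to the end.
On "PANChOR": the first step gives "pancHor", and the second then gives "ancHorp".

ancHorp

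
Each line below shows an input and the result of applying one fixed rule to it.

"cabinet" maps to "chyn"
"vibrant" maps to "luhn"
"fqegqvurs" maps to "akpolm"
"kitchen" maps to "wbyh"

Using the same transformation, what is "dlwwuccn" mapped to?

qowwh

Looking at the pairs, the operation is to shift every letter 6 places backward in the alphabet (wrapping around), then delete the first 3 characters.
Working it through for "dlwwuccn": intermediate "xfqqowwh", final "qowwh".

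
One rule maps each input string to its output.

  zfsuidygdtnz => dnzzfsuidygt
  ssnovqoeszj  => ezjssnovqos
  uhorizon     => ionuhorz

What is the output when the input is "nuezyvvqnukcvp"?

kvpnuezyvvqnuc

What's happening: move the last 3 characters to the front (rotate right by 3), then swap the first and last characters.
Applying both steps to "nuezyvvqnukcvp": "cvpnuezyvvqnuk", then "kvpnuezyvvqnuc".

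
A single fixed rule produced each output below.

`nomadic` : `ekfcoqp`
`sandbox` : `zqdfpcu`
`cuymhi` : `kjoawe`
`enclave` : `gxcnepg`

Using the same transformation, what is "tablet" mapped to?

Looking at the pairs, the operation is to shift every letter 2 places forward in the alphabet (wrapping around), then reverse the string.
"tablet" → "vcdngv" → "vgndcv".

vgndcv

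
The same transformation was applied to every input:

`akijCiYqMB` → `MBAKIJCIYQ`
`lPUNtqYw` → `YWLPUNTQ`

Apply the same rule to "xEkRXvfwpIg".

In each case the input is transformed by: move the last 2 characters to the front (rotate right by 2), then convert every letter to uppercase.
"xEkRXvfwpIg" → "IgxEkRXvfwp" → "IGXEKRXVFWP".

IGXEKRXVFWP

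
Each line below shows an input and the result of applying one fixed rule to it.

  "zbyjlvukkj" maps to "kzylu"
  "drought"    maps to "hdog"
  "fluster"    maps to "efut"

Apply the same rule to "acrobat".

In each case the input is transformed by: move the last 2 characters to the front (rotate right by 2), then keep every other character starting from the first (positions 1st, 3rd, 5th, ...).
Applying both steps to "acrobat": "atacrob", then "aarb".

aarb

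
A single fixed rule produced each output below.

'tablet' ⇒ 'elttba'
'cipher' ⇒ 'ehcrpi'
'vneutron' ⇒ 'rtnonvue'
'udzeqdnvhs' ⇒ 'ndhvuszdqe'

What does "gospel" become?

The rule is to swap the front and back halves of the string, then swap each adjacent pair of characters (1↔2, 3↔4, ...).
For "gospel", step one produces "pelgos"; step two turns that into "epglso".

epglso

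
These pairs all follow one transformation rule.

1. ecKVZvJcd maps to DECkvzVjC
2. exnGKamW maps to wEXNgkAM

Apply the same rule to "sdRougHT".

tSDrOUGh

The rule is to flip the case of every letter, then move the last character to the front.
On "sdRougHT": the first step gives "SDrOUGht", and the second then gives "tSDrOUGh".
(Check on "exnGKamW": → "EXNgkAMw" → "wEXNgkAM" ✓)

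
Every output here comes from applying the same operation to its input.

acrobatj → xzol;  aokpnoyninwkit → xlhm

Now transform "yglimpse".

The pattern: shift every letter 3 places backward in the alphabet (wrapping around), then keep only the first 4 characters.
Applying both steps to "yglimpse": "vdifjmpb", then "vdif".

vdif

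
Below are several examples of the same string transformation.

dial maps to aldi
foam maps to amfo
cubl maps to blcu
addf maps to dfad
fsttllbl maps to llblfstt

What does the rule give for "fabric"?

In each case the input is transformed by: swap the front and back halves of the string.
For "fabric" the result is "ricfab".

ricfab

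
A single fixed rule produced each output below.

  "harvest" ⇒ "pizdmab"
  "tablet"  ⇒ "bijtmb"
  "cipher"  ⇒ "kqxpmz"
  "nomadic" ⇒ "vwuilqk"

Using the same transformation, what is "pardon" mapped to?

The pattern: shift every letter 8 places forward in the alphabet (wrapping around).
"pardon" → "xizlwv".

xizlwv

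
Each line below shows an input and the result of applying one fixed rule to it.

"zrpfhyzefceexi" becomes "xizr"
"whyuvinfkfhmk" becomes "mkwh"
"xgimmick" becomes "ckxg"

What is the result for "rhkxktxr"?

In each case the input is transformed by: move the last 2 characters to the front (rotate right by 2), then keep only the first 4 characters.
For "rhkxktxr", step one produces "xrrhkxkt"; step two turns that into "xrrh".

xrrh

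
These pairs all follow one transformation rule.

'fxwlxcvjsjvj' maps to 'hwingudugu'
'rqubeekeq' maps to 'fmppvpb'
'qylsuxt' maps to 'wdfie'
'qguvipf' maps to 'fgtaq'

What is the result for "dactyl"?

nejw

In each case the input is transformed by: shift every letter 11 places forward in the alphabet (wrapping around), then delete the first 2 characters.
On "dactyl": the first step gives "olnejw", and the second then gives "nejw".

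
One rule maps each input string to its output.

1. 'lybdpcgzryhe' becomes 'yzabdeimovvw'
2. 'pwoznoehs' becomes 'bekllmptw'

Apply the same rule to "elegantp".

xbbdikmq

Each output is the input with this applied: sort the characters into alphabetical order, then shift every letter 3 places backward in the alphabet (wrapping around).
Working it through for "elegantp": intermediate "aeeglnpt", final "xbbdikmq".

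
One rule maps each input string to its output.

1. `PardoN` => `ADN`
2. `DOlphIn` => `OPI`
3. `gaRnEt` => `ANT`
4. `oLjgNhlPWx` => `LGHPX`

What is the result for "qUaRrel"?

Looking at the pairs, the operation is to keep every other character starting from the second (positions 2nd, 4th, 6th, ...), then convert every letter to uppercase.
On "qUaRrel": the first step gives "URe", and the second then gives "URE".

URE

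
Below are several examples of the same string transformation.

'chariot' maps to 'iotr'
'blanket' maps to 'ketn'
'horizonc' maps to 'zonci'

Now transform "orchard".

ardh

Rule — delete the first 3 characters, then move the first character to the end.
Applying both steps to "orchard": "hard", then "ardh".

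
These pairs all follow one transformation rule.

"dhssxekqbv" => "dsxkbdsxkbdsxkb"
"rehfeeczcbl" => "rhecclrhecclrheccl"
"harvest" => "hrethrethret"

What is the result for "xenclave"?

The pattern: keep every other character starting from the first (positions 1st, 3rd, 5th, ...), then write the whole string 3 times in a row.
Applying both steps to "xenclave": "xnlv", then "xnlvxnlvxnlv".

xnlvxnlvxnlv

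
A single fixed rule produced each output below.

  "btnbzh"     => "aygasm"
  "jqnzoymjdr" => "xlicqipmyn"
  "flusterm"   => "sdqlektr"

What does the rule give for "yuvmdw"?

The rule is to shift every letter 1 place backward in the alphabet (wrapping around), then swap the front and back halves of the string.
"yuvmdw" → "lcvxtu".

lcvxtu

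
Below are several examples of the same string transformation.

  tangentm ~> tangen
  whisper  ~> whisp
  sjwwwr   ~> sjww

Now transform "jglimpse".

jglimp

The pattern: delete the last 2 characters.
So "jglimpse" becomes "jglimp".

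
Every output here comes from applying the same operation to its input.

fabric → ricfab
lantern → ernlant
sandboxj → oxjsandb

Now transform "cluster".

Each output is the input with this applied: move the last 3 characters to the front (rotate right by 3).
On "cluster" that produces "terclus".

terclus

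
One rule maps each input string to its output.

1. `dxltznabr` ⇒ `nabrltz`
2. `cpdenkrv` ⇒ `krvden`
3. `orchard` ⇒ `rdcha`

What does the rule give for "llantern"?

ernant

What's happening: delete the first 2 characters, then move the first 3 characters to the end (rotate left by 3).
"llantern" → "antern" → "ernant".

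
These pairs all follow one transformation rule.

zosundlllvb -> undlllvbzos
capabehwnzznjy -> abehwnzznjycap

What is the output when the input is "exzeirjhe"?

eirjheexz

What's happening: move the first 3 characters to the end (rotate left by 3).
So "exzeirjhe" becomes "eirjheexz".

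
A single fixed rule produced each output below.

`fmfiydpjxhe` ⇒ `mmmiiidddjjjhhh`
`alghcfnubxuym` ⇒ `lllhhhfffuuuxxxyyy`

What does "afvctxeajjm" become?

fffcccxxxaaajjj

Rule — keep every other character starting from the second (positions 2nd, 4th, 6th, ...), then repeat every character 3 times.
Doing the same to "afvctxeajjm": "fffcccxxxaaajjj".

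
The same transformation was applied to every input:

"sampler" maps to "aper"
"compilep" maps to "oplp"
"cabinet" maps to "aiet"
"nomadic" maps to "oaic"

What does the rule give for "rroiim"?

rim

The pattern: swap each adjacent pair of characters (1↔2, 3↔4, ...), then keep every other character starting from the first (positions 1st, 3rd, 5th, ...).
So "rroiim" becomes "rim".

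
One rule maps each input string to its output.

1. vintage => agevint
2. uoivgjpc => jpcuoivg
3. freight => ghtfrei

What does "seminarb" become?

arbsemin

Rule — move the last 3 characters to the front (rotate right by 3).
"seminarb" → "arbsemin".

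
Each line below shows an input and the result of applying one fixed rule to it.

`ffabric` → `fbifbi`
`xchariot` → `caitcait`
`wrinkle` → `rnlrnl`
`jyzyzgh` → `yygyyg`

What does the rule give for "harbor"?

The rule is to keep every other character starting from the second (positions 2nd, 4th, 6th, ...), then write the whole string twice.
"harbor" → "abr" → "abrabr".

abrabr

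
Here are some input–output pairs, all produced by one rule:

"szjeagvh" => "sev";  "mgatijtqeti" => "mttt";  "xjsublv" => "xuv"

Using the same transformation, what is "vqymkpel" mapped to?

vme

Rule — keep one character in every 3, starting at position 1 (positions 1st, 4th, 7th, ...).
"vqymkpel" → "vme".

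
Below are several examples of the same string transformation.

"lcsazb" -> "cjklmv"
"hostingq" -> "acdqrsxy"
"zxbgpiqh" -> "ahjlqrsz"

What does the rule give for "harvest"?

bcdfkor

What's happening: shift every letter 10 places forward in the alphabet (wrapping around), then sort the characters into alphabetical order.
"harvest" → "rkbfocd" → "bcdfkor".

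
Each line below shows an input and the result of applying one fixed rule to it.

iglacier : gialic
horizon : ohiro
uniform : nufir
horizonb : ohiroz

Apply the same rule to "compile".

Rule — swap each adjacent pair of characters (1↔2, 3↔4, ...), then delete the last 2 characters.
Applying that to "compile" gives "ocpml".

ocpml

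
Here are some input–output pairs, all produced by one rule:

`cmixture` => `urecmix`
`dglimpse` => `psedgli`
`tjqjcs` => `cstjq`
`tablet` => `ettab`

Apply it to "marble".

lemar

Rule — swap the front and back halves of the string, then delete the first character.
On "marble": the first step gives "blemar", and the second then gives "lemar".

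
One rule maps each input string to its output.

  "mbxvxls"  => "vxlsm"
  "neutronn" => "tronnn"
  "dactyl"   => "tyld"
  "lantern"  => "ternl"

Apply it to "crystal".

stalc

The rule is to move the first character to the end, then delete the first 2 characters.
For "crystal", step one produces "rystalc"; step two turns that into "stalc".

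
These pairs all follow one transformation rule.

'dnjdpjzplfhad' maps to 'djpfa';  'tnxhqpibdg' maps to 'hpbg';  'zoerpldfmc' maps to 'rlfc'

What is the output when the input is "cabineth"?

ieh

The rule is to keep every other character starting from the second (positions 2nd, 4th, 6th, ...), then delete the first character.
On "cabineth": the first step gives "aieh", and the second then gives "ieh".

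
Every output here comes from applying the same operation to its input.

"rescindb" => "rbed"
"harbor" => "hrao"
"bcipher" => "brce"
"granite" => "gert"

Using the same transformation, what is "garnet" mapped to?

Looking at the pairs, the operation is to take characters alternately from the front and the back (1st, last, 2nd, 2nd-last, ...), then keep only the first 4 characters.
Applying both steps to "garnet": "gtaern", then "gtae".

gtae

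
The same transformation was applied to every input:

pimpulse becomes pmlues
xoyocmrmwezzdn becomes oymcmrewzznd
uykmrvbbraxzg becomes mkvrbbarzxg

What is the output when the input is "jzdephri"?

What's happening: delete the first 2 characters, then swap each adjacent pair of characters (1↔2, 3↔4, ...).
Doing the same to "jzdephri": "edhpir".
(Check on "pimpulse": → "mpulse" → "pmlues" ✓)

edhpir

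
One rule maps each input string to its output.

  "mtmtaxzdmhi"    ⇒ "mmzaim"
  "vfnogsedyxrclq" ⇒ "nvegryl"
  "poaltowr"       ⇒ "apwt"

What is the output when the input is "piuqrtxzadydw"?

The rule is to keep every other character starting from the first (positions 1st, 3rd, 5th, ...), then swap each adjacent pair of characters (1↔2, 3↔4, ...).
For "piuqrtxzadydw", step one produces "purxayw"; step two turns that into "upxryaw".

upxryaw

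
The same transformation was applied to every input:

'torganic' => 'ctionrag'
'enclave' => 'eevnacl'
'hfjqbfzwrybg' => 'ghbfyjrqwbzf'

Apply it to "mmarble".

emlmbar

In each case the input is transformed by: reverse the string, then take characters alternately from the front and the back (1st, last, 2nd, 2nd-last, ...).
Working it through for "mmarble": intermediate "elbramm", final "emlmbar".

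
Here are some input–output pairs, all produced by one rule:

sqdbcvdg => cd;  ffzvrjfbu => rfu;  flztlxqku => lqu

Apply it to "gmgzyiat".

ya

The transformation: delete the first 3 characters, then keep every other character starting from the second (positions 2nd, 4th, 6th, ...).
"gmgzyiat" → "zyiat" → "ya".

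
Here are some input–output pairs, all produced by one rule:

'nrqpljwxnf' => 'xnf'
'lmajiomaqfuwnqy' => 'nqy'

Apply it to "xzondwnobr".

obr

What's happening: keep only the last 3 characters.
"xzondwnobr" → "obr".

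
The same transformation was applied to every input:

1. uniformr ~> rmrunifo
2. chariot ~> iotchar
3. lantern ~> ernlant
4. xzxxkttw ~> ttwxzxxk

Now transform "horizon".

In each case the input is transformed by: move the last 3 characters to the front (rotate right by 3).
For "horizon" the result is "zonhori".

zonhori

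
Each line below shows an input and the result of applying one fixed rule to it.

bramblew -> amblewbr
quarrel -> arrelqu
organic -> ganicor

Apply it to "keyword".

ywordke

Rule — move the first 2 characters to the end (rotate left by 2).
So "keyword" becomes "ywordke".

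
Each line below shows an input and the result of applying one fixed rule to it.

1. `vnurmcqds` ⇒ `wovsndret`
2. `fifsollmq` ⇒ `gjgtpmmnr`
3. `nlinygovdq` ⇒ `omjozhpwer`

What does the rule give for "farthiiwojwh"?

gbsuijjxpkxi

Looking at the pairs, the operation is to shift every letter 1 place forward in the alphabet (wrapping around).
For "farthiiwojwh" the result is "gbsuijjxpkxi".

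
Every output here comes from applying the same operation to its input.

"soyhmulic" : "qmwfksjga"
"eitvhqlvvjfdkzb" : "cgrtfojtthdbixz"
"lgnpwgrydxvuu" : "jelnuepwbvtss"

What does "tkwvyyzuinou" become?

riutwwxsglms

In each case the input is transformed by: shift every letter 2 places backward in the alphabet (wrapping around).
"tkwvyyzuinou" → "riutwwxsglms".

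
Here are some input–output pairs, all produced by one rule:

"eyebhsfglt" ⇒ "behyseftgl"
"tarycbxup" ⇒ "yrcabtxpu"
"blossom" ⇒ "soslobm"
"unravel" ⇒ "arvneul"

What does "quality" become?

Each output is the input with this applied: move the first 3 characters to the end (rotate left by 3), then take characters alternately from the front and the back (1st, last, 2nd, 2nd-last, ...).
For "quality", step one produces "lityqua"; step two turns that into "laiutqy".

laiutqy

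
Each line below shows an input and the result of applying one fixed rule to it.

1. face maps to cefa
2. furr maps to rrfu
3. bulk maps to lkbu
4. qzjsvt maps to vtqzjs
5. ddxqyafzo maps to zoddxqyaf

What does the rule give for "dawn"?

Each output is the input with this applied: move the last 2 characters to the front (rotate right by 2).
On "dawn" that produces "wnda".

wnda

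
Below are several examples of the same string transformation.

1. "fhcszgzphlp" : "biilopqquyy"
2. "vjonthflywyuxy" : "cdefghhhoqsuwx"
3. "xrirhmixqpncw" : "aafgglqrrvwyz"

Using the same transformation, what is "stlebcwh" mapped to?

What's happening: shift every letter 9 places forward in the alphabet (wrapping around), then sort the characters into alphabetical order.
Working it through for "stlebcwh": intermediate "bcunklfq", final "bcfklnqu".
(Check on "fhcszgzphlp": → "oqlbipiyquy" → "biilopqquyy" ✓)

bcfklnqu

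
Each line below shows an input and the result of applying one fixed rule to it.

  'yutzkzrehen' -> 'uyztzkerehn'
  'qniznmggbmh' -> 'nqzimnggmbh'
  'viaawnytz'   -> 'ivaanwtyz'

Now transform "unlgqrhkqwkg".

nuglrqkhwqgk

Rule — swap each adjacent pair of characters (1↔2, 3↔4, ...).
So "unlgqrhkqwkg" becomes "nuglrqkhwqgk".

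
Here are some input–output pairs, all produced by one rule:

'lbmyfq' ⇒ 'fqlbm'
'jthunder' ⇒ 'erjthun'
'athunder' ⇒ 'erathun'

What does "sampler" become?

ersamp

Looking at the pairs, the operation is to move the last 3 characters to the front (rotate right by 3), then delete the first character.
Applying both steps to "sampler": "lersamp", then "ersamp".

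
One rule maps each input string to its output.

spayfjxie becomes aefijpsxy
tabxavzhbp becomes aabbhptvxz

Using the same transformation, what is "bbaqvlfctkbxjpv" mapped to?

abbbcfjklpqtvvx

In each case the input is transformed by: sort the characters into alphabetical order.
"bbaqvlfctkbxjpv" → "abbbcfjklpqtvvx".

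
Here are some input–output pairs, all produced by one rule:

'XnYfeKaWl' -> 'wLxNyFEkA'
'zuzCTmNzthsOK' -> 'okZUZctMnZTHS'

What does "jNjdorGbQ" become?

BqJnJDORg

In each case the input is transformed by: flip the case of every letter, then move the last 2 characters to the front (rotate right by 2).
Working it through for "jNjdorGbQ": intermediate "JnJDORgBq", final "BqJnJDORg".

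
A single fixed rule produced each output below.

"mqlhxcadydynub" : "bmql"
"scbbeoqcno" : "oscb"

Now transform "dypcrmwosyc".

The transformation: move the first 3 characters to the end (rotate left by 3), then keep only the last 4 characters.
For "dypcrmwosyc", step one produces "crmwosycdyp"; step two turns that into "cdyp".
(Check on "scbbeoqcno": → "beoqcnoscb" → "oscb" ✓)

cdyp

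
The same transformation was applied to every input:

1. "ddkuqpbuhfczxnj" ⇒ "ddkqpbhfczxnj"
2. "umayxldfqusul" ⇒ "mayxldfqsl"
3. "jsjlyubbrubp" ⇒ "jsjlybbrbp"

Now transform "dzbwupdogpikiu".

dzbwpdogpiki

In each case the input is transformed by: remove every "u".
Doing the same to "dzbwupdogpikiu": "dzbwpdogpiki".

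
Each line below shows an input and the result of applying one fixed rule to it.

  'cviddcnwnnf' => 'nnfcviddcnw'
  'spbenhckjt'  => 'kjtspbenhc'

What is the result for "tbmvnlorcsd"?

csdtbmvnlor

The pattern: move the last 3 characters to the front (rotate right by 3).
For "tbmvnlorcsd" the result is "csdtbmvnlor".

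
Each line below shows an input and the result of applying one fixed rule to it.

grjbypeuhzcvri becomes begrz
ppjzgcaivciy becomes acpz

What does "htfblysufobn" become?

What's happening: keep one character in every 3, starting at position 1 (positions 1st, 4th, 7th, ...), then sort the characters into alphabetical order.
Starting from "htfblysufobn": after the first operation, "hbso"; after the second, "bhos".
(Check on "grjbypeuhzcvri": → "gbezr" → "begrz" ✓)

bhos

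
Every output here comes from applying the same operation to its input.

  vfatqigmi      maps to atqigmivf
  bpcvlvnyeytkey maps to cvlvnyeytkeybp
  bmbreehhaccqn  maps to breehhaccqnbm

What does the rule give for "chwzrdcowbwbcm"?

Each output is the input with this applied: move the first 2 characters to the end (rotate left by 2).
Doing the same to "chwzrdcowbwbcm": "wzrdcowbwbcmch".

wzrdcowbwbcmch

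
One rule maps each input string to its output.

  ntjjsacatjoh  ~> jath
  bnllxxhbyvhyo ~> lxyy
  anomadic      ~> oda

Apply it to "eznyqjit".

The transformation: move the first character to the end, then keep one character in every 3, starting at position 2 (positions 2nd, 5th, 8th, ...).
"eznyqjit" → "znyqjite" → "nje".

nje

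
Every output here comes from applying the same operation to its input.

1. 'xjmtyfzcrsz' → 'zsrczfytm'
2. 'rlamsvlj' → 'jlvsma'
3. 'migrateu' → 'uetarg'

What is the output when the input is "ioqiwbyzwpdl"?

ldpwzybwiq

The rule is to delete the first 2 characters, then reverse the string.
"ioqiwbyzwpdl" → "qiwbyzwpdl" → "ldpwzybwiq".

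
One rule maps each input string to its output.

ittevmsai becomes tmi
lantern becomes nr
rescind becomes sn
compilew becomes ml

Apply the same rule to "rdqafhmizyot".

The pattern: keep one character in every 3, starting at position 3 (positions 3rd, 6th, 9th, ...).
"rdqafhmizyot" → "qhzt".

qhzt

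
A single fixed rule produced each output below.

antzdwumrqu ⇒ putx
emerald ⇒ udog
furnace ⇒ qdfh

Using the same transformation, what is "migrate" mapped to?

The pattern: shift every letter 3 places forward in the alphabet (wrapping around), then keep only the last 4 characters.
Working it through for "migrate": intermediate "pljudwh", final "udwh".

udwh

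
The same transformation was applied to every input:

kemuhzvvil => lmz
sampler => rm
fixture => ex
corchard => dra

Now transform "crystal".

The rule is to move the last 2 characters to the front (rotate right by 2), then keep one character in every 3, starting at position 2 (positions 2nd, 5th, 8th, ...).
For "crystal" the result is "ly".

ly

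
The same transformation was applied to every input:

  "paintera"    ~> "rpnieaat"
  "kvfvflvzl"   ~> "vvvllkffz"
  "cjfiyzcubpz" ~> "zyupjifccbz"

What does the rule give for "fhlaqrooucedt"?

The pattern: sort the characters into reverse alphabetical order, then move the first character to the end.
On "fhlaqrooucedt": the first step gives "utrqoolhfedca", and the second then gives "trqoolhfedcau".
(Check on "cjfiyzcubpz": → "zzyupjifccb" → "zyupjifccbz" ✓)

trqoolhfedcau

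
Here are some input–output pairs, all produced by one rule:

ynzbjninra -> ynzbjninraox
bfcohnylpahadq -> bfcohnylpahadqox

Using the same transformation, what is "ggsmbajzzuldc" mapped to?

ggsmbajzzuldcox

Rule — append "ox".
Applying that to "ggsmbajzzuldc" gives "ggsmbajzzuldcox".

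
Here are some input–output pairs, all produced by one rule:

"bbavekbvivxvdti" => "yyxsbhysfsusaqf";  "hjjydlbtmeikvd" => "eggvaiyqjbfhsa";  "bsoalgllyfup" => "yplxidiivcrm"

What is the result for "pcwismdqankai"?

In each case the input is transformed by: shift every letter 3 places backward in the alphabet (wrapping around).
Applying that to "pcwismdqankai" gives "mztfpjanxkhxf".

mztfpjanxkhxf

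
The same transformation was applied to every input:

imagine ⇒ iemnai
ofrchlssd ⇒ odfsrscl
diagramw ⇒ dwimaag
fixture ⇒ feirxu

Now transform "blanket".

In each case the input is transformed by: take characters alternately from the front and the back (1st, last, 2nd, 2nd-last, ...), then delete the last character.
Applying both steps to "blanket": "btleakn", then "btleak".

btleak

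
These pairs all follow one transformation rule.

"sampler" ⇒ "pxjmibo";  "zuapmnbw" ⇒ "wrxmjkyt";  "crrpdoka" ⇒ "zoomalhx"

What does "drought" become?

aolrdeq

What's happening: shift every letter 3 places backward in the alphabet (wrapping around).
On "drought" that produces "aolrdeq".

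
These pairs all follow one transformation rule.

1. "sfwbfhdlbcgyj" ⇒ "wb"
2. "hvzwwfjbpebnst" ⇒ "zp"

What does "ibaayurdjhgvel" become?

The transformation: keep every other character starting from the first (positions 1st, 3rd, 5th, ...), then keep one character in every 3, starting at position 2 (positions 2nd, 5th, 8th, ...).
Starting from "ibaayurdjhgvel": after the first operation, "iayrjge"; after the second, "aj".

aj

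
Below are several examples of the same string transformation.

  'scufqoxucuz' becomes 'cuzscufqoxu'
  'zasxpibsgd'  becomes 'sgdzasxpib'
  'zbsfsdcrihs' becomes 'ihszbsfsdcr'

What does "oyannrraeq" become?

Rule — move the last 3 characters to the front (rotate right by 3).
"oyannrraeq" → "aeqoyannrr".

aeqoyannrr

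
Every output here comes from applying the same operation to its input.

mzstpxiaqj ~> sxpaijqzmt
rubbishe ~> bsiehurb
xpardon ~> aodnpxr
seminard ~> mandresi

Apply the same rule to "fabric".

bciafr

The pattern: swap each adjacent pair of characters (1↔2, 3↔4, ...), then move the first 3 characters to the end (rotate left by 3).
Working it through for "fabric": intermediate "afrbci", final "bciafr".
(Check on "mzstpxiaqj": → "zmtsxpaijq" → "sxpaijqzmt" ✓)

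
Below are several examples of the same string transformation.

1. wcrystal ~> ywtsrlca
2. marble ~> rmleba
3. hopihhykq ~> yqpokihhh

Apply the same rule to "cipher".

What's happening: sort the characters into reverse alphabetical order.
Doing the same to "cipher": "rpihec".

rpihec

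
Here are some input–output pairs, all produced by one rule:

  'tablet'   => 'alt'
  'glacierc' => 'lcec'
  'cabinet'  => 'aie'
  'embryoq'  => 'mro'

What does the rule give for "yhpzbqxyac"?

hzqyc

Each output is the input with this applied: keep every other character starting from the second (positions 2nd, 4th, 6th, ...).
So "yhpzbqxyac" becomes "hzqyc".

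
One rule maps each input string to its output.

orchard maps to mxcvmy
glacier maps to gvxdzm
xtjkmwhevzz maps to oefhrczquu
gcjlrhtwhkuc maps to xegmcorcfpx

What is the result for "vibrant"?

dwmvio

Rule — delete the first character, then shift every letter 5 places backward in the alphabet (wrapping around).
Applying that to "vibrant" gives "dwmvio".
(Check on "orchard": → "rchard" → "mxcvmy" ✓)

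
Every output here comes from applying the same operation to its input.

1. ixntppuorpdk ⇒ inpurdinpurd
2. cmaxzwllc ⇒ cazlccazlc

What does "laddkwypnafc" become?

ldkynfldkynf

The transformation: keep every other character starting from the first (positions 1st, 3rd, 5th, ...), then write the whole string twice.
"laddkwypnafc" → "ldkynf" → "ldkynfldkynf".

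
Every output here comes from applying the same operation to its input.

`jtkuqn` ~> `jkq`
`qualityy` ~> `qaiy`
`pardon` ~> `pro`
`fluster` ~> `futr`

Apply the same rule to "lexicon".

The rule is to keep every other character starting from the first (positions 1st, 3rd, 5th, ...).
Applying that to "lexicon" gives "lxcn".

lxcn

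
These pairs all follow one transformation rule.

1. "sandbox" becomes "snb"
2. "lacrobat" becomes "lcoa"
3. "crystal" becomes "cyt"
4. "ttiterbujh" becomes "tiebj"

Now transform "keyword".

kyo

Each output is the input with this applied: move the last character to the front, then keep every other character starting from the second (positions 2nd, 4th, 6th, ...).
Applying both steps to "keyword": "dkeywor", then "kyo".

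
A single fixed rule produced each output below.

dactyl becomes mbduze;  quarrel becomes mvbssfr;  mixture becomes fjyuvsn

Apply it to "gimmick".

ljnnjdh

Rule — swap the first and last characters, then shift every letter 1 place forward in the alphabet (wrapping around).
"gimmick" → "kimmicg" → "ljnnjdh".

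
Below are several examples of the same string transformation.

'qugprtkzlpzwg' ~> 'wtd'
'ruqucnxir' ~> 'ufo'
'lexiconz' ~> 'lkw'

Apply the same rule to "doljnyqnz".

nkw

The pattern: shift every letter 3 places backward in the alphabet (wrapping around), then keep only the last 3 characters.
On "doljnyqnz": the first step gives "aligkvnkw", and the second then gives "nkw".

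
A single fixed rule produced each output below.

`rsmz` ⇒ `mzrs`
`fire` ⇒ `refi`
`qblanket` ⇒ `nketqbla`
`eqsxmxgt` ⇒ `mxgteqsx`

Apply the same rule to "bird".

rdbi

In each case the input is transformed by: swap the front and back halves of the string.
For "bird" the result is "rdbi".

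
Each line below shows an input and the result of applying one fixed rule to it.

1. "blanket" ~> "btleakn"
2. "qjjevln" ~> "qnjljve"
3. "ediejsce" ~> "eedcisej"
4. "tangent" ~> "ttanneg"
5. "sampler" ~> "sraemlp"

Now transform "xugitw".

Looking at the pairs, the operation is to take characters alternately from the front and the back (1st, last, 2nd, 2nd-last, ...).
"xugitw" → "xwutgi".

xwutgi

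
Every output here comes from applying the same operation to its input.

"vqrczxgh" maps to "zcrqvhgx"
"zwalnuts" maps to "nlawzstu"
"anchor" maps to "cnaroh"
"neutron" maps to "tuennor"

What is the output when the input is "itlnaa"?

Each output is the input with this applied: move the last 3 characters to the front (rotate right by 3), then reverse the string.
Starting from "itlnaa": after the first operation, "naaitl"; after the second, "ltiaan".

ltiaan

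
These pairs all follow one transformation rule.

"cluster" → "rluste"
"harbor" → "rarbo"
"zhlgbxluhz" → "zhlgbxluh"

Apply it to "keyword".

Rule — delete the first character, then move the last character to the front.
For "keyword", step one produces "eyword"; step two turns that into "deywor".

deywor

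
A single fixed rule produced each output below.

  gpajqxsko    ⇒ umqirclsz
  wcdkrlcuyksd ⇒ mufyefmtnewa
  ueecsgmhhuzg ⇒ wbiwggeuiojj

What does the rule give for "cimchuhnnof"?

pqhekoejwjp

The pattern: move the last 3 characters to the front (rotate right by 3), then shift every letter 2 places forward in the alphabet (wrapping around).
"cimchuhnnof" → "nofcimchuhn" → "pqhekoejwjp".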